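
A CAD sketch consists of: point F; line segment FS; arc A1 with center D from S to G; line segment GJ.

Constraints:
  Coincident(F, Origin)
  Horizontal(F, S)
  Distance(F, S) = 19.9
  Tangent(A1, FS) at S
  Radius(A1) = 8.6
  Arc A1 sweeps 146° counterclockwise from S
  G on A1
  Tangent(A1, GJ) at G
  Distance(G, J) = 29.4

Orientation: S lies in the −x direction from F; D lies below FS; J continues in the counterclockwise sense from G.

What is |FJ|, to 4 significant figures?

32.17

F is at the origin; F and S share the same y with |FS| = 19.9 and S on the −x side, so S = (-19.90, 0.000). Since A1 is tangent to FS there, DS ⟂ FS, so D = S + (0, -8.6) = (-19.90, -8.600). On A1, S sits at bearing 90° from D; a 146° counterclockwise sweep puts G at bearing 236°, so G = D + 8.6·(cos 236°, sin 236°) = (-24.71, -15.73). The tangent condition forces DG to be normal to GJ, so GJ runs along (−sin 236°, cos 236°); with |GJ| = 29.4, J = (-0.3354, -32.17). Then |FJ| = |J − F| = 32.17.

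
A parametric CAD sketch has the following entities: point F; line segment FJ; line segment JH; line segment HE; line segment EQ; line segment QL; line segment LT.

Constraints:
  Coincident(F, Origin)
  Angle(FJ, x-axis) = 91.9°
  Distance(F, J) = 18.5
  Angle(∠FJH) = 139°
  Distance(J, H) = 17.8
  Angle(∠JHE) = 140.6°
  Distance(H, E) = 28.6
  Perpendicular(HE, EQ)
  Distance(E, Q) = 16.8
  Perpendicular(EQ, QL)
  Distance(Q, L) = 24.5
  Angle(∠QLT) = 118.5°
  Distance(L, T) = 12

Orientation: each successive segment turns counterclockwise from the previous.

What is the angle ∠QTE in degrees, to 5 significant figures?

30.924°

F is at the origin; FJ runs at 91.9° with length 18.5, so J = (-0.61337, 18.490). ∠FJH = 139.0° gives JH at 132.90° from the x-axis; with |JH| = 17.8, H = (-12.730, 31.529). ∠JHE = 140.6° gives HE at 172.30° from the x-axis; with |HE| = 28.6, E = (-41.072, 35.361). The perpendicularity gives EQ at right angles to HE, so EQ runs at -97.700°; with |EQ| = 16.8, Q = (-43.323, 18.713). EQ is perpendicular to QL, so QL runs at -7.7000°; with |QL| = 24.5, L = (-19.044, 15.430). ∠QLT = 118.5° gives LT at 53.800° from the x-axis; with |LT| = 12.0, T = (-11.957, 25.113). Then cos ∠QTE = TQ·TE / (|TQ||TE|), giving 30.924°.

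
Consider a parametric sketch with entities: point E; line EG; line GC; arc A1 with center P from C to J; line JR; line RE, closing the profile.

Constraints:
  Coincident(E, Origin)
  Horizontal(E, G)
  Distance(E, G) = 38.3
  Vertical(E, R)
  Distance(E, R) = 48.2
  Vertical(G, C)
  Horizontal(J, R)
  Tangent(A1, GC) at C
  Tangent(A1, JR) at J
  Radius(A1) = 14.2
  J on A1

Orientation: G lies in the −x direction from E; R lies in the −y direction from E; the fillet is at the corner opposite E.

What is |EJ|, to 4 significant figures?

53.89

E is at the origin; EG is horizontal with |EG| = 38.3 and G on the −x side, so G = (-38.30, 0.000). E and R share the same x with |ER| = 48.2 and R on the −y side, so R = (0.000, -48.20). The virtual corner opposite E is at (-38.30, -48.20). Since A1 is tangent to GC there, PC ⟂ GC and tangency of A1 to JR means the radius PJ is perpendicular to JR, with radius 14.2, so the center P sits 14.2 in from both sides at P = (-24.10, -34.00). That places the tangent points at C = (-38.30, -34.00) on GC and J = (-24.10, -48.20) on JR. Then |EJ| = |J − E| = 53.89.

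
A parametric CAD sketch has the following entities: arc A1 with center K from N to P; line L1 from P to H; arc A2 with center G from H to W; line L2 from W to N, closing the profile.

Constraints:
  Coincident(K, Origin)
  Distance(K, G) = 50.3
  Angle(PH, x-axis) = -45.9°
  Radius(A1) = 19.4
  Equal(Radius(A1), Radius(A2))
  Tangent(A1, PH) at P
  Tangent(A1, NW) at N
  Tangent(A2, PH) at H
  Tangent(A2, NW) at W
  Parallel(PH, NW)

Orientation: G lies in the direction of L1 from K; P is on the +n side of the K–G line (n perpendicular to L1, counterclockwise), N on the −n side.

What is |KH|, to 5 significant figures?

53.912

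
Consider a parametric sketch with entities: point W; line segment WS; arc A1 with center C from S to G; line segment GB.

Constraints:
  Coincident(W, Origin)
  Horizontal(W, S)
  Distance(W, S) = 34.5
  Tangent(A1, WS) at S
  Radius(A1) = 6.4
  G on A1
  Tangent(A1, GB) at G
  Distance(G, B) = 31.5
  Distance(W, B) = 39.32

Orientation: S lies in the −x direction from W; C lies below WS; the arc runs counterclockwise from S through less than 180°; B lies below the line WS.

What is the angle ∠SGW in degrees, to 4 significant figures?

50.26°

Checks: |CG| = 6.400 ✓; ∠(CG, GB) = 90.00° ✓; |GB| = 31.50 ✓; |WB| = 39.32 ✓.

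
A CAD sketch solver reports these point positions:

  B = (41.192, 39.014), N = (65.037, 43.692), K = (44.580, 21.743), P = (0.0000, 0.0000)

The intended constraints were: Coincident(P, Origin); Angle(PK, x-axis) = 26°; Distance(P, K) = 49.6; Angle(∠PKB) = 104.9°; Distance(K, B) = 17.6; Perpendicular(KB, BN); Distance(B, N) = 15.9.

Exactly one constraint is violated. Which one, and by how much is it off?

Distance(B, N) = 15.9 — off by 8.40.

P = (0.00, 0.00) ✓; PK at 26.00° ✓; |PK| = 49.60 ✓; ∠PKB = 104.9° ✓; |KB| = 17.60 ✓; ∠(KB, BN) = 90.00° ✓; |BN| = 24.30 ✗.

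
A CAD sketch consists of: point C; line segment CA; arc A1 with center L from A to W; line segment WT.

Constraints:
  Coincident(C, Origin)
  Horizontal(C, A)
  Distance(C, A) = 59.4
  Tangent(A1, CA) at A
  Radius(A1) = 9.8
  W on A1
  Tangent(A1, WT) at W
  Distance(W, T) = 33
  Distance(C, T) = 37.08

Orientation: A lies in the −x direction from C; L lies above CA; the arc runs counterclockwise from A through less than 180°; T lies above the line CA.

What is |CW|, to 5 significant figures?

52.999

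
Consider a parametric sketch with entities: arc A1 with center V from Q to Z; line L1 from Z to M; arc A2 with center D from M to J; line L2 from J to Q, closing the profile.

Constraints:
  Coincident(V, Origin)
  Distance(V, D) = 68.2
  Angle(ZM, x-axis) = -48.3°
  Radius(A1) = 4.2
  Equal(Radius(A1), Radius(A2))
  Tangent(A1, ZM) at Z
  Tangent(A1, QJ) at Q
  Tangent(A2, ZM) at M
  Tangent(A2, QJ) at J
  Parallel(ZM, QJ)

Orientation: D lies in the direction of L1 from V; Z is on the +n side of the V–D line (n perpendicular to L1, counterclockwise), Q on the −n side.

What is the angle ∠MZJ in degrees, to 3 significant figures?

7.02°

The slot axis is L1's direction at -48.3°, so u = (cos -48.3°, sin -48.3°) = (0.665, -0.747) and n = (−sin -48.3°, cos -48.3°) = (0.747, 0.665). V is at the origin and D lies 68.2 along u from V, so D = 68.2·u = (45.4, -50.9). Tangency of A1 to both parallel lines with radius 4.2 puts Z and Q at V ± 4.2·n: Z = (3.14, 2.79), Q = (-3.14, -2.79). Equal radii place M and J the same way about D: M = D + 4.2·n = (48.5, -48.1), J = D − 4.2·n = (42.2, -53.7). Then cos ∠MZJ = ZM·ZJ / (|ZM||ZJ|), giving 7.02°.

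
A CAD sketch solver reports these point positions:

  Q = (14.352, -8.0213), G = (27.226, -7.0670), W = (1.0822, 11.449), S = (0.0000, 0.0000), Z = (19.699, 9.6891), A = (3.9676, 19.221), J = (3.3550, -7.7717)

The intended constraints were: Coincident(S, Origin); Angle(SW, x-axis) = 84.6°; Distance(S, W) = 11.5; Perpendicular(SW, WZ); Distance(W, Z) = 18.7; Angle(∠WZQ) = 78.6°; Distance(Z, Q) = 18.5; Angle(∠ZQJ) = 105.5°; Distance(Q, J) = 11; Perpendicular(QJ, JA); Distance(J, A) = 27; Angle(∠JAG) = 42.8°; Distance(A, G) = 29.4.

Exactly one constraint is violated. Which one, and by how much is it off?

Distance(A, G) = 29.4 — off by 5.70.

S = (0.00, 0.00) ✓; SW at 84.60° ✓; |SW| = 11.50 ✓; ∠(SW, WZ) = 90.00° ✓; |WZ| = 18.70 ✓; ∠WZQ = 78.60° ✓; |ZQ| = 18.50 ✓; ∠ZQJ = 105.5° ✓; |QJ| = 11.00 ✓; ∠(QJ, JA) = 90.00° ✓; |JA| = 27.00 ✓; ∠JAG = 42.80° ✓; |AG| = 35.10 ✗.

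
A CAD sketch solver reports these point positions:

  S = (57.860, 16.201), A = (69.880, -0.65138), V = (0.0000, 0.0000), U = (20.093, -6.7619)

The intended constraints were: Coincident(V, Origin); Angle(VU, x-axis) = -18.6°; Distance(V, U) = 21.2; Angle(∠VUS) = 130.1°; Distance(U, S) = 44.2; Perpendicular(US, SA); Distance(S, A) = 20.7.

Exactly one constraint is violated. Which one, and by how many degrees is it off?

Perpendicular(US, SA) — off by 4.20°.

V = (0.00, 0.00) ✓; VU at -18.60° ✓; |VU| = 21.20 ✓; ∠VUS = 130.1° ✓; |US| = 44.20 ✓; ∠(US, SA) = 85.80° ✗; |SA| = 20.70 ✓.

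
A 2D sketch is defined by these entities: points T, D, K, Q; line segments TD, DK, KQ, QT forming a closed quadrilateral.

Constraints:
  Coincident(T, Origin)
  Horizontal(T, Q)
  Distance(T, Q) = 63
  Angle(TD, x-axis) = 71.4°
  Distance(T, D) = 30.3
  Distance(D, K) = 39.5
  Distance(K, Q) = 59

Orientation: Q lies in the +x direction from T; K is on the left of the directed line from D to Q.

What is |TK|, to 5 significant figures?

67.285

T is at the origin; T and Q share the same y with |TQ| = 63.0 and Q in +x, so Q = (63.0, 0). TD runs at 71.4° with |TD| = 30.3, so D = (9.6645, 28.717). K is determined by |DK| = 39.5 and |KQ| = 59.0 together: it lies at the intersection of circle(D, 39.5) and circle(Q, 59.0). With |DQ| = 60.575, the foot of the radical line on DQ is 14.433 from D and the perpendicular offset is √(39.5² − 14.433²) = 36.769. Taking the left-of-DQ solution: K = (39.804, 54.249).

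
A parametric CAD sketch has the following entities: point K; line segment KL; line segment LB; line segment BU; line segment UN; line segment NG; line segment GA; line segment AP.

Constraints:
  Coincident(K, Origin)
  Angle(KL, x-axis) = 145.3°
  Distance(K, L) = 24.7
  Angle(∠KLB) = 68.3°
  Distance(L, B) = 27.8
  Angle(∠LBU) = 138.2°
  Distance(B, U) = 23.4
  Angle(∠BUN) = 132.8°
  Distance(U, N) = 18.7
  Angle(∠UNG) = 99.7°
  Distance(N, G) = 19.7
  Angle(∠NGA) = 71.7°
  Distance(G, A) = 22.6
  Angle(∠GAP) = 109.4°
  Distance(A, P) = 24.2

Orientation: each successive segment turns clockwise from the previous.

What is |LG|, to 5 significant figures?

46.124

K is at the origin; KL runs at 145.3° with length 24.7, so L = (-20.307, 14.061). ∠KLB = 68.3° gives LB at 33.600° from the x-axis; with |LB| = 27.8, B = (2.8483, 29.445). ∠LBU = 138.2° gives BU at -8.2000° from the x-axis; with |BU| = 23.4, U = (26.009, 26.108). ∠BUN = 132.8° gives UN at -55.400° from the x-axis; with |UN| = 18.7, N = (36.628, 10.715). ∠UNG = 99.7° gives NG at -135.70° from the x-axis; with |NG| = 19.7, G = (22.529, -3.0435). Then |LG| = |G − L| = 46.124.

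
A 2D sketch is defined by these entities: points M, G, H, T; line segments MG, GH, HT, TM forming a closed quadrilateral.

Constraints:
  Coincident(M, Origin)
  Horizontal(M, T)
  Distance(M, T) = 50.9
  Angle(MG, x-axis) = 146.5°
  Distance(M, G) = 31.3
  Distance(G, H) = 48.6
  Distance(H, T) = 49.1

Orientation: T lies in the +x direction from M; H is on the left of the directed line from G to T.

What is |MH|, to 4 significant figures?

41.15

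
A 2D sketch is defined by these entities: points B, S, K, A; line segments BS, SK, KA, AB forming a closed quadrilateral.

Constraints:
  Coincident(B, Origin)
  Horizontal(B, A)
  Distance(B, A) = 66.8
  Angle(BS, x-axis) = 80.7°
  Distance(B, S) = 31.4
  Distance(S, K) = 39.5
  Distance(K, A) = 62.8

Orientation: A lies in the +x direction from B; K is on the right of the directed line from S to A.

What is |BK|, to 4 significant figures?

9.663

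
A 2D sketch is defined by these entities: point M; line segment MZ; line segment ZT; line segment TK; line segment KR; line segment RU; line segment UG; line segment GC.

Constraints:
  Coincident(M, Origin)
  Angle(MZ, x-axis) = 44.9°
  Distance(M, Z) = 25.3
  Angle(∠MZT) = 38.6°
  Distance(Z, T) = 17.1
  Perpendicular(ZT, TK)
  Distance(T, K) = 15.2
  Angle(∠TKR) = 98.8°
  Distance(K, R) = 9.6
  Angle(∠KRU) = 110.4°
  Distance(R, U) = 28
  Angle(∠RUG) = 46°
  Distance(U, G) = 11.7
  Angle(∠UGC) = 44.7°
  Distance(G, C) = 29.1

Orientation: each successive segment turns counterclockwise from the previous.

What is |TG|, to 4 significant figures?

12.77

M is at the origin; MZ runs at 44.9° with length 25.3, so Z = (17.92, 17.86). ∠MZT = 38.6° gives ZT at -173.7° from the x-axis; with |ZT| = 17.1, T = (0.9243, 15.98). ZT ⟂ TK, so TK runs at -83.70°; with |TK| = 15.2, K = (2.592, 0.8739). ∠TKR = 98.8° gives KR at -2.500° from the x-axis; with |KR| = 9.6, R = (12.18, 0.4551). ∠KRU = 110.4° gives RU at 67.10° from the x-axis; with |RU| = 28.0, U = (23.08, 26.25). ∠RUG = 46.0° gives UG at -158.9° from the x-axis; with |UG| = 11.7, G = (12.16, 22.04). Then |TG| = |G − T| = 12.77.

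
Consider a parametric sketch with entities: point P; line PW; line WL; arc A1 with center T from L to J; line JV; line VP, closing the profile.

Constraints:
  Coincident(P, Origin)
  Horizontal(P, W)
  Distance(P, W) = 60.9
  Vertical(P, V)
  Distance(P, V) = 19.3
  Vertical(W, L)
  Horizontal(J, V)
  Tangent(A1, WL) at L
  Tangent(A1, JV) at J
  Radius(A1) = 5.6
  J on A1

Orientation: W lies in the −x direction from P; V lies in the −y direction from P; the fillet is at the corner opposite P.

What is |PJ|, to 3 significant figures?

58.6

P is at the origin; P and W share the same y with |PW| = 60.9 and W on the −x side, so W = (-60.9, 0.00). PV is vertical with |PV| = 19.3 and V on the −y side, so V = (0.00, -19.3). The virtual corner opposite P is at (-60.9, -19.3). Tangency of A1 to WL means the radius TL is perpendicular to WL and since A1 is tangent to JV there, TJ ⟂ JV, with radius 5.6, so the center T sits 5.6 in from both sides at T = (-55.3, -13.7). That places the tangent points at L = (-60.9, -13.7) on WL and J = (-55.3, -19.3) on JV. Then |PJ| = |J − P| = 58.6.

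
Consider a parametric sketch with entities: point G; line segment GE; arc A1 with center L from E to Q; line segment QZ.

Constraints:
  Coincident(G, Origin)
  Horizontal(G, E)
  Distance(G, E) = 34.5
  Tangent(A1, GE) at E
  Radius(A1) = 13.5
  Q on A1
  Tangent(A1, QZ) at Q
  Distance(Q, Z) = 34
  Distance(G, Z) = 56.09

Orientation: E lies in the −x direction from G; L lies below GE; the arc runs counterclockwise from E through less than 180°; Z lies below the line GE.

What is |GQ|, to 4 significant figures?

50.32

G is at the origin; GE is horizontal with |GE| = 34.5 and E on the −x side, so E = (-34.50, 0.000). Tangency of A1 to GE means the radius LE is perpendicular to GE, so L = E + (0, -13.5) = (-34.50, -13.50). Since LQ ⟂ QZ (tangency), |LZ| = √(13.5² + 34.0²) = 36.58 regardless of where Q sits on A1. So Z lies on both circle(G, 56.09) and circle(L, 36.58); the below-GE intersection is Z = (-26.81, -49.27). Q is the foot of the tangent from Z: Q = (-45.72, -21.01).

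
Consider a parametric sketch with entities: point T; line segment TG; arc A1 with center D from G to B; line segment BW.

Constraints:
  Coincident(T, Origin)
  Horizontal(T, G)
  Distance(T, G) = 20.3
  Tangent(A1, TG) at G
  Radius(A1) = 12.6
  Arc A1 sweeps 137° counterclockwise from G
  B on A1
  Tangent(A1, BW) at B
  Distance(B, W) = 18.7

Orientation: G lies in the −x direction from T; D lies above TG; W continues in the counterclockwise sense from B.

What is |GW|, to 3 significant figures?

34.9

On A1, G sits at bearing -90° from D; a 137° counterclockwise sweep puts B at bearing 47°, so B = D + 12.6·(cos 47°, sin 47°) = (-11.7, 21.8). Tangency of A1 to BW means the radius DB is perpendicular to BW, so BW runs along (−sin 47°, cos 47°); with |BW| = 18.7, W = (-25.4, 34.6). Then |GW| = |W − G| = 34.9.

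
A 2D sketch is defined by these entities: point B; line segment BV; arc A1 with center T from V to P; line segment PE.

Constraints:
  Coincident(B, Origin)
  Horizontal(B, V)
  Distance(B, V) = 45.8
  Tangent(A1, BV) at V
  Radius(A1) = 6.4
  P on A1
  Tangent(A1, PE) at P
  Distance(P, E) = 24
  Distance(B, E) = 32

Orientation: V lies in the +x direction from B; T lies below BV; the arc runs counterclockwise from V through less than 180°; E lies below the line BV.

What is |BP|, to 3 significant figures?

41.1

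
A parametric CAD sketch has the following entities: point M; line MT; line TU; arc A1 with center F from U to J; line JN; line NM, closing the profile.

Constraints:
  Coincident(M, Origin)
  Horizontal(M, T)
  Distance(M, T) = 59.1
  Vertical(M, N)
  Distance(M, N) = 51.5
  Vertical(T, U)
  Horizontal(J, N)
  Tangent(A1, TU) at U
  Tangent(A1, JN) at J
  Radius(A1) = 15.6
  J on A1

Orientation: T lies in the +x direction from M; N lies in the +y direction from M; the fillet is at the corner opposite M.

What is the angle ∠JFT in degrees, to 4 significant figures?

156.5°

M is at the origin; MT is horizontal with |MT| = 59.1 and T on the +x side, so T = (59.10, 0.000). MN is vertical with |MN| = 51.5 and N on the +y side, so N = (0.000, 51.50). The virtual corner opposite M is at (59.10, 51.50). Tangency of A1 to TU means the radius FU is perpendicular to TU and A1 meets JN tangentially, so FJ is at right angles to JN, with radius 15.6, so the center F sits 15.6 in from both sides at F = (43.50, 35.90). That places the tangent points at U = (59.10, 35.90) on TU and J = (43.50, 51.50) on JN. Then cos ∠JFT = FJ·FT / (|FJ||FT|), giving 156.5°.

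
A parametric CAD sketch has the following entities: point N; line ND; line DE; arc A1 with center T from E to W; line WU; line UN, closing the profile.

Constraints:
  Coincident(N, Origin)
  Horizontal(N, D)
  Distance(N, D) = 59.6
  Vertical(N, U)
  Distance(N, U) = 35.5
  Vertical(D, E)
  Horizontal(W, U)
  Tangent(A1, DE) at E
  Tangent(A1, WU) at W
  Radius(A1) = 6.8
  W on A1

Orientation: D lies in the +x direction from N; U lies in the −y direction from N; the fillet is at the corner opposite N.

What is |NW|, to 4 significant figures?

63.62

N is at the origin; ND is horizontal with |ND| = 59.6 and D on the +x side, so D = (59.60, 0.000). NU is vertical with |NU| = 35.5 and U on the −y side, so U = (0.000, -35.50). The virtual corner opposite N is at (59.60, -35.50). The tangent condition forces TE to be normal to DE and the tangent condition forces TW to be normal to WU, with radius 6.8, so the center T sits 6.8 in from both sides at T = (52.80, -28.70). That places the tangent points at E = (59.60, -28.70) on DE and W = (52.80, -35.50) on WU. Then |NW| = |W − N| = 63.62.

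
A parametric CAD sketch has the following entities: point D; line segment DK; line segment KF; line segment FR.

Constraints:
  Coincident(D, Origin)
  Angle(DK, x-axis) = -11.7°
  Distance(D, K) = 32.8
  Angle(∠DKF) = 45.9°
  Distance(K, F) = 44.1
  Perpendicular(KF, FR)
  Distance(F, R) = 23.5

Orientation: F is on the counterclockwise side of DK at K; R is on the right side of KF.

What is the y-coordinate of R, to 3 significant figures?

43.2

D is at the origin; DK runs at -11.7° with length 32.8, so K = 32.8·(cos -11.7°, sin -11.7°) = (32.1, -6.65). ∠DKF = 45.9°, so KF runs at -11.7° + (180° − 45.9°) = 122° from the x-axis; with |KF| = 44.1, F = K + 44.1·(cos 122°, sin 122°) = (8.49, 30.6). KF is perpendicular to FR; with |FR| = 23.5 on the right of KF, R = F + 23.5·(0.844, 0.536) = (28.3, 43.2). So R.y = 43.2.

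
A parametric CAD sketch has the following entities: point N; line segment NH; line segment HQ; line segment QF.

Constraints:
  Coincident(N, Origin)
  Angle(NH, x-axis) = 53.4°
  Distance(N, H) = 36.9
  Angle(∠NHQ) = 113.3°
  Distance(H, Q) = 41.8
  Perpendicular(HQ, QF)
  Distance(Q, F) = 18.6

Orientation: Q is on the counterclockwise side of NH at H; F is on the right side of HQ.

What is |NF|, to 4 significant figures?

77.04

N is at the origin; NH runs at 53.4° with length 36.9, so H = 36.9·(cos 53.4°, sin 53.4°) = (22.00, 29.62). ∠NHQ = 113.3°, so HQ runs at 53.4° + (180° − 113.3°) = 120.1° from the x-axis; with |HQ| = 41.8, Q = H + 41.8·(cos 120.1°, sin 120.1°) = (1.038, 65.79). HQ ⟂ QF; with |QF| = 18.6 on the right of HQ, F = Q + 18.6·(0.8652, 0.5015) = (17.13, 75.12). Then |NF| = |F − N| = 77.04.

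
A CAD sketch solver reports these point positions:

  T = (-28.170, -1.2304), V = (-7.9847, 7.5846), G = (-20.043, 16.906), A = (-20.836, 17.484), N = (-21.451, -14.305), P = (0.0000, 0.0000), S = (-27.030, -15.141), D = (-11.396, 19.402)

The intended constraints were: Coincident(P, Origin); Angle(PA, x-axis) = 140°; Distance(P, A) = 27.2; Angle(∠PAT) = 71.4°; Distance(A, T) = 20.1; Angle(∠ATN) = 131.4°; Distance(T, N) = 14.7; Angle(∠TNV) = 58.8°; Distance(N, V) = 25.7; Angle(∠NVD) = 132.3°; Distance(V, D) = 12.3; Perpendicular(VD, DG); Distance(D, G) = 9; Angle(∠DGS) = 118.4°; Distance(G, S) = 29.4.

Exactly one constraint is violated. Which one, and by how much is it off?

Distance(G, S) = 29.4 — off by 3.40.

P = (0.00, 0.00) ✓; PA at 140.0° ✓; |PA| = 27.20 ✓; ∠PAT = 71.40° ✓; |AT| = 20.10 ✓; ∠ATN = 131.4° ✓; |TN| = 14.70 ✓; ∠TNV = 58.80° ✓; |NV| = 25.70 ✓; ∠NVD = 132.3° ✓; |VD| = 12.30 ✓; ∠(VD, DG) = 90.00° ✓; |DG| = 9.000 ✓; ∠DGS = 118.4° ✓; |GS| = 32.80 ✗.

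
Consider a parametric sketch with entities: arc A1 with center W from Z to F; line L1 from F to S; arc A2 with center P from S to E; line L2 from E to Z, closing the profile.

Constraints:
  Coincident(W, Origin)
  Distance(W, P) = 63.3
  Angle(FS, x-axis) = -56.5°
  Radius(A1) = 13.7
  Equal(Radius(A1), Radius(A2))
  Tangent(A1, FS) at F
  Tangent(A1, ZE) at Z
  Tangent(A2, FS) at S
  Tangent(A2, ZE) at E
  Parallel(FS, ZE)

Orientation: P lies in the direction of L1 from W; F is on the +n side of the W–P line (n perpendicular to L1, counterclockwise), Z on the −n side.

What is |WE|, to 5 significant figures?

64.766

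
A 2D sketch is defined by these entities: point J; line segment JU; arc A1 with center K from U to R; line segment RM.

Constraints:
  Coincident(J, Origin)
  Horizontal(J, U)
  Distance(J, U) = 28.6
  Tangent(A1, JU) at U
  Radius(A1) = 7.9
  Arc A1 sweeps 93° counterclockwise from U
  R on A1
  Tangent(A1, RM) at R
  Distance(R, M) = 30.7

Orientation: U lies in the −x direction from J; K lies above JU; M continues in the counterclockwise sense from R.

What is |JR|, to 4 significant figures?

22.32

J is at the origin; J and U share the same y with |JU| = 28.6 and U on the −x side, so U = (-28.60, 0.000). Tangency of A1 to JU means the radius KU is perpendicular to JU, so K = U + (0, 7.9) = (-28.60, 7.900). On A1, U sits at bearing -90° from K; a 93° counterclockwise sweep puts R at bearing 3°, so R = K + 7.9·(cos 3°, sin 3°) = (-20.71, 8.313). Then |JR| = |R − J| = 22.32.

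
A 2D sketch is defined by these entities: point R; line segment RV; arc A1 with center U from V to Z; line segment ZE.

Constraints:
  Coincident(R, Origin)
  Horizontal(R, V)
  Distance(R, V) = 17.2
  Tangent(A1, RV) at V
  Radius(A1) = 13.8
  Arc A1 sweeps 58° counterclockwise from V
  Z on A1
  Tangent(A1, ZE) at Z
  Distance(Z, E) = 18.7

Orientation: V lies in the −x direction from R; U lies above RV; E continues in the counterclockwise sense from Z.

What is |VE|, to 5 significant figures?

31.087

R is at the origin; RV is horizontal with |RV| = 17.2 and V on the −x side, so V = (-17.200, 0.0000). The tangent condition forces UV to be normal to RV, so U = V + (0, 13.8) = (-17.200, 13.800). On A1, V sits at bearing -90° from U; a 58° counterclockwise sweep puts Z at bearing -32°, so Z = U + 13.8·(cos -32°, sin -32°) = (-5.4969, 6.4871). The tangent condition forces UZ to be normal to ZE, so ZE runs along (−sin -32°, cos -32°); with |ZE| = 18.7, E = (4.4126, 22.346). Then |VE| = |E − V| = 31.087.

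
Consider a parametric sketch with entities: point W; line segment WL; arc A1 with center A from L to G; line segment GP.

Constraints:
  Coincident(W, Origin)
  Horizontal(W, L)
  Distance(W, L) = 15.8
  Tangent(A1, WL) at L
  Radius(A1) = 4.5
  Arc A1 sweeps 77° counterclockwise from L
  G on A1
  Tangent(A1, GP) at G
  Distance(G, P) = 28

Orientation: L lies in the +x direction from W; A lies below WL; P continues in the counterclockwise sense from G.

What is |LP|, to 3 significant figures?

32.6

On A1, L sits at bearing 90° from A; a 77° counterclockwise sweep puts G at bearing 167°, so G = A + 4.5·(cos 167°, sin 167°) = (11.4, -3.49). The tangent condition forces AG to be normal to GP, so GP runs along (−sin 167°, cos 167°); with |GP| = 28.0, P = (5.12, -30.8). Then |LP| = |P − L| = 32.6.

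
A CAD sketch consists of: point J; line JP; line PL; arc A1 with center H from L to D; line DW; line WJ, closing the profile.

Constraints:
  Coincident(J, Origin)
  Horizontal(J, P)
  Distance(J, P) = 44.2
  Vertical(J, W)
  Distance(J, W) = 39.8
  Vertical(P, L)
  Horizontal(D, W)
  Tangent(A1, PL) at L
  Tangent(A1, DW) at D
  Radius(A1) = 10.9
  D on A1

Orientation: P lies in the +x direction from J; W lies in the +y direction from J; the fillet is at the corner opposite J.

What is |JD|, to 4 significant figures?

51.89

The virtual corner opposite J is at (44.20, 39.80). A1 meets PL tangentially, so HL is at right angles to PL and the tangent condition forces HD to be normal to DW, with radius 10.9, so the center H sits 10.9 in from both sides at H = (33.30, 28.90). That places the tangent points at L = (44.20, 28.90) on PL and D = (33.30, 39.80) on DW. Then |JD| = |D − J| = 51.89.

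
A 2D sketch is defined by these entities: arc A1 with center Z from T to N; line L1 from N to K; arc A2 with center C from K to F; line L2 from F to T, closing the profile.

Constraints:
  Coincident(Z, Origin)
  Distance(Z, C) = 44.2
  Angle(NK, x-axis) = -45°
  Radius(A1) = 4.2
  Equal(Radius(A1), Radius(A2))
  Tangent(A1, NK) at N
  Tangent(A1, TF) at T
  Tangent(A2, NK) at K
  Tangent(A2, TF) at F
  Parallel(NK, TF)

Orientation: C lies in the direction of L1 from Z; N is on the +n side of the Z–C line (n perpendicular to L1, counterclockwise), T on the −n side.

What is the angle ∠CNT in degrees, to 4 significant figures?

84.57°

Z is at the origin and C lies 44.2 along u from Z, so C = 44.2·u = (31.25, -31.25). Tangency of A1 to both parallel lines with radius 4.2 puts N and T at Z ± 4.2·n: N = (2.970, 2.970), T = (-2.970, -2.970). Then cos ∠CNT = NC·NT / (|NC||NT|), giving 84.57°.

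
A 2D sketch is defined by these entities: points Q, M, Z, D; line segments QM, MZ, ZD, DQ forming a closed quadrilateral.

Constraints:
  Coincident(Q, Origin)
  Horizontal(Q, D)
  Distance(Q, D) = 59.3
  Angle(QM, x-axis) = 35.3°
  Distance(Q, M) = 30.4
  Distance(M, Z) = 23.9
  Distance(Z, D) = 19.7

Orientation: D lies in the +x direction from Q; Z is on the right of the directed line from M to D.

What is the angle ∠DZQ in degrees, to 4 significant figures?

174.9°

Q is at the origin; Q and D share the same y with |QD| = 59.3 and D in +x, so D = (59.3, 0). QM runs at 35.3° with |QM| = 30.4, so M = (24.81, 17.57). Z is determined by |MZ| = 23.9 and |ZD| = 19.7 together: it lies at the intersection of circle(M, 23.9) and circle(D, 19.7). With |MD| = 38.71, the foot of the radical line on MD is 21.72 from M and the perpendicular offset is √(23.9² − 21.72²) = 9.976. Taking the right-of-MD solution: Z = (39.64, -1.180).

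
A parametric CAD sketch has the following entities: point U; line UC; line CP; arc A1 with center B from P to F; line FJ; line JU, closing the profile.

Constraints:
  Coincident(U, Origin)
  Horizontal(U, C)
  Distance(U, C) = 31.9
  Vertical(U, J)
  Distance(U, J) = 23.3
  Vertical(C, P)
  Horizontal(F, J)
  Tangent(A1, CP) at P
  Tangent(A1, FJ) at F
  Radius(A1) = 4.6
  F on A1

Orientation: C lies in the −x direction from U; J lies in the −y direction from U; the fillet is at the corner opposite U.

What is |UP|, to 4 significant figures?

36.98

U is at the origin; UC is horizontal with |UC| = 31.9 and C on the −x side, so C = (-31.90, 0.000). UJ is vertical with |UJ| = 23.3 and J on the −y side, so J = (0.000, -23.30). The virtual corner opposite U is at (-31.90, -23.30). Since A1 is tangent to CP there, BP ⟂ CP and the tangent condition forces BF to be normal to FJ, with radius 4.6, so the center B sits 4.6 in from both sides at B = (-27.30, -18.70). That places the tangent points at P = (-31.90, -18.70) on CP and F = (-27.30, -23.30) on FJ. Then |UP| = |P − U| = 36.98.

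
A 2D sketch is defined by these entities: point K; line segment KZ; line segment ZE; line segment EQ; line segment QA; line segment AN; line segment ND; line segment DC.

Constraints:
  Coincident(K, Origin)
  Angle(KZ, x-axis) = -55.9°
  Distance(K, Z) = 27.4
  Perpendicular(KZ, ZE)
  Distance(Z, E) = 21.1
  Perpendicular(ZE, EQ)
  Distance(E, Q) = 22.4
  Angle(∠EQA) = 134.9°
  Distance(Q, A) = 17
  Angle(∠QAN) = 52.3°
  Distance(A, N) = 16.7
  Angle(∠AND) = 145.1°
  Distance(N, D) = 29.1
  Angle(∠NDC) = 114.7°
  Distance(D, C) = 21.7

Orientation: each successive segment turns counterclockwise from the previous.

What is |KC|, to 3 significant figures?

54.3

K is at the origin; KZ runs at -55.9° with length 27.4, so Z = (15.4, -22.7). KZ ⟂ ZE, so ZE runs at 34.1°; with |ZE| = 21.1, E = (32.8, -10.9). ZE is perpendicular to EQ, so EQ runs at 124°; with |EQ| = 22.4, Q = (20.3, 7.69). ∠EQA = 134.9° gives QA at 169° from the x-axis; with |QA| = 17.0, A = (3.58, 10.9). ∠QAN = 52.3° gives AN at -63.1° from the x-axis; with |AN| = 16.7, N = (11.1, -4.02). ∠AND = 145.1° gives ND at -28.2° from the x-axis; with |ND| = 29.1, D = (36.8, -17.8). ∠NDC = 114.7° gives DC at 37.1° from the x-axis; with |DC| = 21.7, C = (54.1, -4.68). Then |KC| = |C − K| = 54.3.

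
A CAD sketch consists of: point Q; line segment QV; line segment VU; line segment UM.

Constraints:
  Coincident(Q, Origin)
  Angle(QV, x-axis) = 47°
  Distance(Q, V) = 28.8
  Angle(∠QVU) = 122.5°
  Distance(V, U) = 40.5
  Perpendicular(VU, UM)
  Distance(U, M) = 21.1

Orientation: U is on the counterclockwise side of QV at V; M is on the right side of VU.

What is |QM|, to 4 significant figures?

72.06

Q is at the origin; QV runs at 47.0° with length 28.8, so V = 28.8·(cos 47.0°, sin 47.0°) = (19.64, 21.06). ∠QVU = 122.5°, so VU runs at 47.0° + (180° − 122.5°) = 104.5° from the x-axis; with |VU| = 40.5, U = V + 40.5·(cos 104.5°, sin 104.5°) = (9.501, 60.27). The perpendicularity gives UM at right angles to VU; with |UM| = 21.1 on the right of VU, M = U + 21.1·(0.9681, 0.2504) = (29.93, 65.56). Then |QM| = |M − Q| = 72.06.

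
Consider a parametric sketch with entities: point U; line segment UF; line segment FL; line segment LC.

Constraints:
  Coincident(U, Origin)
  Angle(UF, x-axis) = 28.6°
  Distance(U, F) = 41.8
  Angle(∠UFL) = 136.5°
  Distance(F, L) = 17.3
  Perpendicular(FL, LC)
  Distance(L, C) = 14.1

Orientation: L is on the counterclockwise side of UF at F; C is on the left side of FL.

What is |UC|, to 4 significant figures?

49.83

U is at the origin; UF runs at 28.6° with length 41.8, so F = 41.8·(cos 28.6°, sin 28.6°) = (36.70, 20.01). ∠UFL = 136.5°, so FL runs at 28.6° + (180° − 136.5°) = 72.10° from the x-axis; with |FL| = 17.3, L = F + 17.3·(cos 72.10°, sin 72.10°) = (42.02, 36.47). FL is perpendicular to LC; with |LC| = 14.1 on the left of FL, C = L + 14.1·(-0.9516, 0.3074) = (28.60, 40.81). Then |UC| = |C − U| = 49.83.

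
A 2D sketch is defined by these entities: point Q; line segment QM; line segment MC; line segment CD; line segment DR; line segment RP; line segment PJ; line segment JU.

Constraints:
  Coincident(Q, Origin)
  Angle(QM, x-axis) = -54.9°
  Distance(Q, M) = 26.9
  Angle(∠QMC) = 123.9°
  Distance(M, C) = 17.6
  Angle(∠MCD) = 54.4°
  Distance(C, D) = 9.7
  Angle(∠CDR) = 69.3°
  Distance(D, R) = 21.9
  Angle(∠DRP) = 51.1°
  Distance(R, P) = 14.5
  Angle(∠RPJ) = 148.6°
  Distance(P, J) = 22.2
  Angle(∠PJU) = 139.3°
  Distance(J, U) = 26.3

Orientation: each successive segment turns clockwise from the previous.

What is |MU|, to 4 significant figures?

48.22

Q is at the origin; QM runs at -54.9° with length 26.9, so M = (15.47, -22.01). ∠QMC = 123.9° gives MC at -111.0° from the x-axis; with |MC| = 17.6, C = (9.160, -38.44). ∠MCD = 54.4° gives CD at 123.4° from the x-axis; with |CD| = 9.7, D = (3.821, -30.34). ∠CDR = 69.3° gives DR at 12.70° from the x-axis; with |DR| = 21.9, R = (25.18, -25.53). ∠DRP = 51.1° gives RP at -116.2° from the x-axis; with |RP| = 14.5, P = (18.78, -38.54). ∠RPJ = 148.6° gives PJ at -147.6° from the x-axis; with |PJ| = 22.2, J = (0.03899, -50.43). ∠PJU = 139.3° gives JU at 171.7° from the x-axis; with |JU| = 26.3, U = (-25.99, -46.64). Then |MU| = |U − M| = 48.22.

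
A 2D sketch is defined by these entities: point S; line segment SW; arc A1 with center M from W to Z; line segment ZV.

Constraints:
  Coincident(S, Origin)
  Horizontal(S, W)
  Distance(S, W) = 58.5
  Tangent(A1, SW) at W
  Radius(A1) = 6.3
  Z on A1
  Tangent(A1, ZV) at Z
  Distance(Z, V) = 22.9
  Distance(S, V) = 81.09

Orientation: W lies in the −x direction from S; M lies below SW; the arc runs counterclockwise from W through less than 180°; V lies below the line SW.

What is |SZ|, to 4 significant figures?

63.04

S is at the origin; S and W share the same y with |SW| = 58.5 and W on the −x side, so W = (-58.50, 0.000). The tangent condition forces MW to be normal to SW, so M = W + (0, -6.3) = (-58.50, -6.300). Since MZ ⟂ ZV (tangency), |MV| = √(6.3² + 22.9²) = 23.75 regardless of where Z sits on A1. So V lies on both circle(S, 81.09) and circle(M, 23.75); the below-SW intersection is V = (-79.00, -18.30). Z is the foot of the tangent from V: Z = (-63.01, -1.901).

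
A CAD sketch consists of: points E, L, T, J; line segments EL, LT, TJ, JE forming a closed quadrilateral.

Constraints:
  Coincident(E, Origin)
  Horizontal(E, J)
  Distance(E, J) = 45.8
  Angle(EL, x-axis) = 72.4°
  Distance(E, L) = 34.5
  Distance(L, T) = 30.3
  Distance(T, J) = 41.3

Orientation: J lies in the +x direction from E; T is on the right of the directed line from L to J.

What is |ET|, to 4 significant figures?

5.590

Checks: |LT| = 30.30 ✓; |TJ| = 41.30 ✓.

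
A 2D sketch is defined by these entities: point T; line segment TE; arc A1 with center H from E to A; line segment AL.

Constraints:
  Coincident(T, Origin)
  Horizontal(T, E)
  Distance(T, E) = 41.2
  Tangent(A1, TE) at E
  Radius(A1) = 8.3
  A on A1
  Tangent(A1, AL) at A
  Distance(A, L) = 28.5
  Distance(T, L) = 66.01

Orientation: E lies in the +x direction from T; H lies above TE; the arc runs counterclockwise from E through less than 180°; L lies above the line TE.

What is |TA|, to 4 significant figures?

49.57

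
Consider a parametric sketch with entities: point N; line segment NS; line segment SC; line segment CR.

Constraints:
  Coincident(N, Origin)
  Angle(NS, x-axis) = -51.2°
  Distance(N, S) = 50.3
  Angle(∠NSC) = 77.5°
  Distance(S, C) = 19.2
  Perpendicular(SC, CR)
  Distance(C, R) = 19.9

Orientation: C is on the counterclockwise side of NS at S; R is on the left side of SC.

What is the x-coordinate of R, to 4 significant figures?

27.99

N is at the origin; NS runs at -51.2° with length 50.3, so S = 50.3·(cos -51.2°, sin -51.2°) = (31.52, -39.20). ∠NSC = 77.5°, so SC runs at -51.2° + (180° − 77.5°) = 51.30° from the x-axis; with |SC| = 19.2, C = S + 19.2·(cos 51.30°, sin 51.30°) = (43.52, -24.22). SC is perpendicular to CR; with |CR| = 19.9 on the left of SC, R = C + 19.9·(-0.7804, 0.6252) = (27.99, -11.77). So R.x = 27.99.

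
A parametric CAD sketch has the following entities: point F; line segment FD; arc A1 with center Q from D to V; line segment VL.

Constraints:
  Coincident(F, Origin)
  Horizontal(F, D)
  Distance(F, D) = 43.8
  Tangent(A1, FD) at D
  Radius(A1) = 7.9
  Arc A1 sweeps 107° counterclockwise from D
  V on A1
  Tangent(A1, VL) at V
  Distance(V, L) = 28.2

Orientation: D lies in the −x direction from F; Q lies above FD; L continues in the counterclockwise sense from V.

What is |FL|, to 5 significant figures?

57.979

F is at the origin; FD is horizontal with |FD| = 43.8 and D on the −x side, so D = (-43.800, 0.0000). A1 meets FD tangentially, so QD is at right angles to FD, so Q = D + (0, 7.9) = (-43.800, 7.9000). On A1, D sits at bearing -90° from Q; a 107° counterclockwise sweep puts V at bearing 17°, so V = Q + 7.9·(cos 17°, sin 17°) = (-36.245, 10.210). A1 meets VL tangentially, so QV is at right angles to VL, so VL runs along (−sin 17°, cos 17°); with |VL| = 28.2, L = (-44.490, 37.178). Then |FL| = |L − F| = 57.979.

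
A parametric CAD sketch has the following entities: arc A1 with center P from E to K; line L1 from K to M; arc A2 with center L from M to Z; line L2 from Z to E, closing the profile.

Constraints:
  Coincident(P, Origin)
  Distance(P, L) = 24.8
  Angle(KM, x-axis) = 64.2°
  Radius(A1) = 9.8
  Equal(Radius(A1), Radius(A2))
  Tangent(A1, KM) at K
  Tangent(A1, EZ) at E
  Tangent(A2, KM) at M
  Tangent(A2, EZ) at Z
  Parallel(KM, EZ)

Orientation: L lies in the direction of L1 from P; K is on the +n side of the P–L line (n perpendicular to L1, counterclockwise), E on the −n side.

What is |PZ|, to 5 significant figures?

26.666

The slot axis is L1's direction at 64.2°, so u = (cos 64.2°, sin 64.2°) = (0.43523, 0.90032) and n = (−sin 64.2°, cos 64.2°) = (-0.90032, 0.43523). P is at the origin and L lies 24.8 along u from P, so L = 24.8·u = (10.794, 22.328). Tangency of A1 to both parallel lines with radius 9.8 puts K and E at P ± 9.8·n: K = (-8.8231, 4.2653), E = (8.8231, -4.2653). Equal radii place M and Z the same way about L: M = L + 9.8·n = (1.9706, 26.593), Z = L − 9.8·n = (19.617, 18.063). Then |PZ| = |Z − P| = 26.666.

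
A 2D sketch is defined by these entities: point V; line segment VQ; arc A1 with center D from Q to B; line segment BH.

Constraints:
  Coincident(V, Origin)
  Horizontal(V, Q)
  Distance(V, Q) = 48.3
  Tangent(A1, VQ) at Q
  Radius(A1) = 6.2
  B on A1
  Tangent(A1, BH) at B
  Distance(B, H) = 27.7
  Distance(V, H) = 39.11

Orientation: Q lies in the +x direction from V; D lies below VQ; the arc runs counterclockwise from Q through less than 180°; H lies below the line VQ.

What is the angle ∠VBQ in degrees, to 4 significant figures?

146.7°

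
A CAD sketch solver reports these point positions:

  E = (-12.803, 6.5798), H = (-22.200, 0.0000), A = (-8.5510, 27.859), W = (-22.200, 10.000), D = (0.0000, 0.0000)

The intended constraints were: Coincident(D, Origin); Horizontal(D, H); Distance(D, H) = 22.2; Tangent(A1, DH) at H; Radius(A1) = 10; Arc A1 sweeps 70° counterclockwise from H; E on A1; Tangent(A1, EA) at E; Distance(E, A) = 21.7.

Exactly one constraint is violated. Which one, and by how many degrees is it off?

Tangent(A1, EA) at E — off by 8.70°.

D = (0.00, 0.00) ✓; D.y = 0.00, H.y = 0.00 ✓; |DH| = 22.20 ✓; ∠(WH, HD) = 90.00° ✓; |WH| = 10.00 ✓; bearing(W→E) − bearing(W→H) = 70.00° ✓; |WE| = 10.00 ✓; ∠(WE, EA) = 81.30° ✗; |EA| = 21.70 ✓.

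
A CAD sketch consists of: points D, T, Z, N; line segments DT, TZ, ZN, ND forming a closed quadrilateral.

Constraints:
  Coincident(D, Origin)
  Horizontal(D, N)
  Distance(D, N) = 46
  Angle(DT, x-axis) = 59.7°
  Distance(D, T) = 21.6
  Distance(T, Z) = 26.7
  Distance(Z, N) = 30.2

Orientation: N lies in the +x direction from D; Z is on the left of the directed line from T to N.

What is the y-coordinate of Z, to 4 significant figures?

28.41

Checks: |TZ| = 26.70 ✓; |ZN| = 30.20 ✓.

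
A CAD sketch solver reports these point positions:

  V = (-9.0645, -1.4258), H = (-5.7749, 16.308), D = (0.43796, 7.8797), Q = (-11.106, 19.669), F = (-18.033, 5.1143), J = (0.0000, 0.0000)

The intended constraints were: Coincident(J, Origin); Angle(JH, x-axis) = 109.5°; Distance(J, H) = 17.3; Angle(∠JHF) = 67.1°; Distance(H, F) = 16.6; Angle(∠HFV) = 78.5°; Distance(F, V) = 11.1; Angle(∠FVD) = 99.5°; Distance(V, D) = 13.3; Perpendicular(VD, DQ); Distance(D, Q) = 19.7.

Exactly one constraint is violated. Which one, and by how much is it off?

Distance(D, Q) = 19.7 — off by 3.20.

J = (0.00, 0.00) ✓; JH at 109.5° ✓; |JH| = 17.30 ✓; ∠JHF = 67.10° ✓; |HF| = 16.60 ✓; ∠HFV = 78.50° ✓; |FV| = 11.10 ✓; ∠FVD = 99.50° ✓; |VD| = 13.30 ✓; ∠(VD, DQ) = 90.00° ✓; |DQ| = 16.50 ✗.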